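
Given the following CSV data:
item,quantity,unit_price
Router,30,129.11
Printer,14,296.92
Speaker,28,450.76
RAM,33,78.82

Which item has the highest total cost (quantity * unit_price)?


Computing row totals:
  Router: 3873.3
  Printer: 4156.88
  Speaker: 12621.28
  RAM: 2601.06
Maximum: Speaker (12621.28)

ANSWER: Speaker


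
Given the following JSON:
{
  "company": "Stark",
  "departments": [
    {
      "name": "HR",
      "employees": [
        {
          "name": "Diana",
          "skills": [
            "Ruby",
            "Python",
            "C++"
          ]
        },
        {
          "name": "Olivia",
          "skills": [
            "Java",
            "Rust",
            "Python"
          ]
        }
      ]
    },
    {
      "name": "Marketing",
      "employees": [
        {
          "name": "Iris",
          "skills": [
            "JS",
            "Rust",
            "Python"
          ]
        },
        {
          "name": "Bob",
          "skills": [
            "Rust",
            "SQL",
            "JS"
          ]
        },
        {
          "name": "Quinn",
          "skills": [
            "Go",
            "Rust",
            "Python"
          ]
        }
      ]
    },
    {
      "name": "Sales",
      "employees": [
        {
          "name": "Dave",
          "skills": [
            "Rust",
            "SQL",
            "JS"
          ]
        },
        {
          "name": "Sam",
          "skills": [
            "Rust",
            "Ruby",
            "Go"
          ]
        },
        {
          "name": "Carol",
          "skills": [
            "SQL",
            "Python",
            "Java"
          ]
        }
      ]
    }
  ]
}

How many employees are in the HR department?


Path: departments[0].employees
Count: 2

ANSWER: 2


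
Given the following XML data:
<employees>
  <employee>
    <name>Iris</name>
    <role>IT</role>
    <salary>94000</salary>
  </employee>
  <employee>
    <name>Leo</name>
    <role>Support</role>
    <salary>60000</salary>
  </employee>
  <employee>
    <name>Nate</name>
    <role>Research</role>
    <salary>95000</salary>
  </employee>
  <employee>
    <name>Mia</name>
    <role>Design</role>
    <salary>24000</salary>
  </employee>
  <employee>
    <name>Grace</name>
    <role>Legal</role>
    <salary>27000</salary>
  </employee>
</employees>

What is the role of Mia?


Searching for <employee> with <name>Mia</name>
Found at position 4
<role>Design</role>

ANSWER: Design


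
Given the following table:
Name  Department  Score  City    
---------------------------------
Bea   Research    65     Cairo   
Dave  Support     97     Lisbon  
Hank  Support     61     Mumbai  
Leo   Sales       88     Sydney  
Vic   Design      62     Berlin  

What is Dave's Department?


Row 2: Dave
Department = Support

ANSWER: Support


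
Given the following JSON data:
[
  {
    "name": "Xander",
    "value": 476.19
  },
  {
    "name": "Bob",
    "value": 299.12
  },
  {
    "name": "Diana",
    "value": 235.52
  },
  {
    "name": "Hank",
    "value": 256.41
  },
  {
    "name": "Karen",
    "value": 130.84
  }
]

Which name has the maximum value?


Comparing values:
  Xander: 476.19
  Bob: 299.12
  Diana: 235.52
  Hank: 256.41
  Karen: 130.84
Maximum: Xander (476.19)

ANSWER: Xander


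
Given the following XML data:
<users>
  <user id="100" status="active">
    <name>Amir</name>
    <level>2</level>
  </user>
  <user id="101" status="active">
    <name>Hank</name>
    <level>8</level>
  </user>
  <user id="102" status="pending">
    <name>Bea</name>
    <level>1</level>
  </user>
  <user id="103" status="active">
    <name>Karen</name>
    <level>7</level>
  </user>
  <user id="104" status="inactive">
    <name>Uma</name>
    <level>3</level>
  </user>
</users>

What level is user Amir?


Finding user: Amir
<level>2</level>

ANSWER: 2


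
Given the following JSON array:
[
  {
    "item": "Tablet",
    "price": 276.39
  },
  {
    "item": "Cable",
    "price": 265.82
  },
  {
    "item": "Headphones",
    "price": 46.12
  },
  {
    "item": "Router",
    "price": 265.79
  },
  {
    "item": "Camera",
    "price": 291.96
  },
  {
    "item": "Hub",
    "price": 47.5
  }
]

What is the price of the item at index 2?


Array index 2 -> Headphones
price = 46.12

ANSWER: 46.12


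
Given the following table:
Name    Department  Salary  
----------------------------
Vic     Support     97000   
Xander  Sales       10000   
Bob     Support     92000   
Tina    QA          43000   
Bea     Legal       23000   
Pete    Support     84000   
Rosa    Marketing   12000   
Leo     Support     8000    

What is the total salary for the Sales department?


Sales department members:
  Xander: 10000
Total = 10000 = 10000

ANSWER: 10000


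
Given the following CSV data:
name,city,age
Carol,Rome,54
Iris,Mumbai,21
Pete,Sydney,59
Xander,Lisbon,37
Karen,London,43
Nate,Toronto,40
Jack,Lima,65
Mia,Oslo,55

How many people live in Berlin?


Scanning city column for 'Berlin':
Total matches: 0

ANSWER: 0


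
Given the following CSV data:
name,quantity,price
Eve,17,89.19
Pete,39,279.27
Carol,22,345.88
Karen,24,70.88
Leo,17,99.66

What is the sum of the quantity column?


Values in 'quantity' column:
  Row 1: 17
  Row 2: 39
  Row 3: 22
  Row 4: 24
  Row 5: 17
Sum = 17 + 39 + 22 + 24 + 17 = 119

ANSWER: 119


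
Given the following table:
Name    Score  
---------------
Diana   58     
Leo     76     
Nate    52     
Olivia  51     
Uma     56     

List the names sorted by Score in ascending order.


Sorting by Score (ascending):
  Olivia: 51
  Nate: 52
  Uma: 56
  Diana: 58
  Leo: 76


ANSWER: Olivia, Nate, Uma, Diana, Leo


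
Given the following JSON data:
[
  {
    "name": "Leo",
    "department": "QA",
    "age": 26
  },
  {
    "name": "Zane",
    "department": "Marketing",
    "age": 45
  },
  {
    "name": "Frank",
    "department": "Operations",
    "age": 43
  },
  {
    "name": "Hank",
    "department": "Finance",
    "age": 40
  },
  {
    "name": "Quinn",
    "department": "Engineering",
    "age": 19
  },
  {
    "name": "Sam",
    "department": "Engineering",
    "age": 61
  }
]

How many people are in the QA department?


Scanning records for department = QA
  Record 0: Leo
Count: 1

ANSWER: 1


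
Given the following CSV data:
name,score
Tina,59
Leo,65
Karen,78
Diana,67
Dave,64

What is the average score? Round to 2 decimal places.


Scores: 59, 65, 78, 67, 64
Sum = 333
Count = 5
Average = 333 / 5 = 66.60

ANSWER: 66.60


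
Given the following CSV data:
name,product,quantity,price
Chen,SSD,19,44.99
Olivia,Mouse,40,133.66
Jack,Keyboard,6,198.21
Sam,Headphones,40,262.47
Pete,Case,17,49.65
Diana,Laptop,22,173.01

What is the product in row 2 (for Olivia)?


Row 2: Olivia
Column 'product' = Mouse

ANSWER: Mouse


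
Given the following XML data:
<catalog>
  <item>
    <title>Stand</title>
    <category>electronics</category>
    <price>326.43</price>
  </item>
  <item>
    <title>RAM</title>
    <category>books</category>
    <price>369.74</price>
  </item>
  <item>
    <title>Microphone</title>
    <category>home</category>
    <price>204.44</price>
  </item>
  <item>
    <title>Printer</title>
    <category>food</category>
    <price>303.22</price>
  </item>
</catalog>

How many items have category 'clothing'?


Scanning <item> elements for <category>clothing</category>:
Count: 0

ANSWER: 0


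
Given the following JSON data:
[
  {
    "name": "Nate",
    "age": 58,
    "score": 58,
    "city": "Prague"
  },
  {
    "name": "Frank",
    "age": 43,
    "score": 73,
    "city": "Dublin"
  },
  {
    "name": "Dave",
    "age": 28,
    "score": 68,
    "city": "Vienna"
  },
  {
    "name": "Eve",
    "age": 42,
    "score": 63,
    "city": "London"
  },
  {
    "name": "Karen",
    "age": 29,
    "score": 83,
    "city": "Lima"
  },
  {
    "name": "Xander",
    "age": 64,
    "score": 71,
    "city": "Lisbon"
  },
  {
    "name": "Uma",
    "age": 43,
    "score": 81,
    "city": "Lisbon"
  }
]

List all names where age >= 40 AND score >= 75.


Checking both conditions:
  Nate (age=58, score=58) -> no
  Frank (age=43, score=73) -> no
  Dave (age=28, score=68) -> no
  Eve (age=42, score=63) -> no
  Karen (age=29, score=83) -> no
  Xander (age=64, score=71) -> no
  Uma (age=43, score=81) -> YES


ANSWER: Uma


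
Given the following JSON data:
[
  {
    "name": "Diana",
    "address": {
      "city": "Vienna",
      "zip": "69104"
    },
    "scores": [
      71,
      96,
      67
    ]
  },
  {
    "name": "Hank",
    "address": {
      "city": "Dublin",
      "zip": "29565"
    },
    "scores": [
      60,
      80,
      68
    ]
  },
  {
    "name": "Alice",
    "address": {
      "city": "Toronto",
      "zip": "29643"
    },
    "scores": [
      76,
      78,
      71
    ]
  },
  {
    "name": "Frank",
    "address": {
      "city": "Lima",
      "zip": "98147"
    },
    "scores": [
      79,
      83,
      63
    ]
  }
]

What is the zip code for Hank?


Path: records[1].address.zip
Value: 29565

ANSWER: 29565


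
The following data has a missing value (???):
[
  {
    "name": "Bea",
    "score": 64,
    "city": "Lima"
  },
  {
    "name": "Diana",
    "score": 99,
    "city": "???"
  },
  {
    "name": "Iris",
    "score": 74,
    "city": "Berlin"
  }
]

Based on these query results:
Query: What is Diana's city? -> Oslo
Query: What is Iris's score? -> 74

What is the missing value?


The missing value is Diana's city
From query: Diana's city = Oslo

ANSWER: Oslo


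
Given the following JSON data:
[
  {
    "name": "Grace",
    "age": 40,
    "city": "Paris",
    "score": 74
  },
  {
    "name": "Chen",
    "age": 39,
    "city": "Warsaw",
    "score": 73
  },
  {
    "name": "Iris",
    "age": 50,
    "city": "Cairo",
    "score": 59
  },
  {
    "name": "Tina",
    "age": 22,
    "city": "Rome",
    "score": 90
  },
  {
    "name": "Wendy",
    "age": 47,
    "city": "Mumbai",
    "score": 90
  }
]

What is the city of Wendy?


Looking up record where name = Wendy
Record index: 4
Field 'city' = Mumbai

ANSWER: Mumbai


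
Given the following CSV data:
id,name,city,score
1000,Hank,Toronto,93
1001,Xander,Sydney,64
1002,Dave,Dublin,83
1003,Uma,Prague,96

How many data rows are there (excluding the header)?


Counting rows (excluding header):
Header: id,name,city,score
Data rows: 4

ANSWER: 4


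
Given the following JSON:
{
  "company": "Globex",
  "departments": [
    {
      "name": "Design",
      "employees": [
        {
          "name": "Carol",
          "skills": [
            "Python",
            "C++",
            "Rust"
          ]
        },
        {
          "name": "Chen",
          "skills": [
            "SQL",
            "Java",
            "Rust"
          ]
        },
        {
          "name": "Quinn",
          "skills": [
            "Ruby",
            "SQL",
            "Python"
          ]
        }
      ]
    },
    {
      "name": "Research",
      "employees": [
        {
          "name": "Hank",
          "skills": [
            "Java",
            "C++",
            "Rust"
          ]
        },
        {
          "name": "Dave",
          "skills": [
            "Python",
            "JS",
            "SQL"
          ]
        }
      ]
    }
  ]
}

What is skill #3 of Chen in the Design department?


Path: departments[0].employees[1].skills[2]
Value: Rust

ANSWER: Rust


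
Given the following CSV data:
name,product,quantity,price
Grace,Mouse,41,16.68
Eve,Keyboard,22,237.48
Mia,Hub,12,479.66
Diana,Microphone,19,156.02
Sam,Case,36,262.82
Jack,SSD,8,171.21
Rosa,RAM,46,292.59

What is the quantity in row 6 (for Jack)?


Row 6: Jack
Column 'quantity' = 8

ANSWER: 8


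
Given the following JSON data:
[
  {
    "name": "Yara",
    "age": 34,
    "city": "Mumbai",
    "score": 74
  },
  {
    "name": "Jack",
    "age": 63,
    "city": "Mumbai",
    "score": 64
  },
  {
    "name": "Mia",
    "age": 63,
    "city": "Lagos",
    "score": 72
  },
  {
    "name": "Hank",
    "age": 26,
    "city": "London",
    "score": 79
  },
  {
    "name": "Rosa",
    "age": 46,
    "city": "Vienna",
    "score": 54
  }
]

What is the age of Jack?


Looking up record where name = Jack
Record index: 1
Field 'age' = 63

ANSWER: 63


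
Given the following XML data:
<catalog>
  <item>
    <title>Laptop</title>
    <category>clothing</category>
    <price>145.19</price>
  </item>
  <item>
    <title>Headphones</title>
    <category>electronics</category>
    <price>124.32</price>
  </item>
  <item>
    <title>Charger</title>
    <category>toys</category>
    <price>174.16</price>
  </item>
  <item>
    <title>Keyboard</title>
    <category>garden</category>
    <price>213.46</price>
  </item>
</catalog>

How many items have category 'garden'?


Scanning <item> elements for <category>garden</category>:
  Item 4: Keyboard -> MATCH
Count: 1

ANSWER: 1


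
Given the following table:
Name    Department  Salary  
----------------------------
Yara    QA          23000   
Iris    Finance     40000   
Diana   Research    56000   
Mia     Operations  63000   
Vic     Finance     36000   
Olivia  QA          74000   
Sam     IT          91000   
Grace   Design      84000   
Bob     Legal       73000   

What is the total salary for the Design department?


Design department members:
  Grace: 84000
Total = 84000 = 84000

ANSWER: 84000


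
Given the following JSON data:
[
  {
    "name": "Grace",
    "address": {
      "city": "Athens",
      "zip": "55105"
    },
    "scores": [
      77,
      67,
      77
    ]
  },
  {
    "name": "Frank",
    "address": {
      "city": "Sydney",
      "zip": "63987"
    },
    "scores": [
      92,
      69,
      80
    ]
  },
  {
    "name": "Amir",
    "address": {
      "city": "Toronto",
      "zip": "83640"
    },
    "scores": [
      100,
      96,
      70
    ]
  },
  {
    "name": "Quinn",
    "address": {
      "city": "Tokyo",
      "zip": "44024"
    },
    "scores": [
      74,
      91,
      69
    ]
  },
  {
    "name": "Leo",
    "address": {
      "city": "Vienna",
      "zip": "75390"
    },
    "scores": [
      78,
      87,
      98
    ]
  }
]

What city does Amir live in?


Path: records[2].address.city
Value: Toronto

ANSWER: Toronto


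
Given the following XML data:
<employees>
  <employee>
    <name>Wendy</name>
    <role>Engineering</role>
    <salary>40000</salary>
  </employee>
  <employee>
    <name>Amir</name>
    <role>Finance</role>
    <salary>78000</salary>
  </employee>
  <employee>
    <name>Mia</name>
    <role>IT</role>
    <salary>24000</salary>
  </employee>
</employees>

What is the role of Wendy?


Searching for <employee> with <name>Wendy</name>
Found at position 1
<role>Engineering</role>

ANSWER: Engineering


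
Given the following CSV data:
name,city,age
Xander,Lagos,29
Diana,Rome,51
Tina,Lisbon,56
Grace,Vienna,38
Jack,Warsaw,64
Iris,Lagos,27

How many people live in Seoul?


Scanning city column for 'Seoul':
Total matches: 0

ANSWER: 0


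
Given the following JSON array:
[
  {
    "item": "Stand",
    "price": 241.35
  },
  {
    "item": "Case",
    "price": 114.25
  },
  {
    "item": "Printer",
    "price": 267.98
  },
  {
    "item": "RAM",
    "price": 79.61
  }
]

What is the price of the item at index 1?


Array index 1 -> Case
price = 114.25

ANSWER: 114.25


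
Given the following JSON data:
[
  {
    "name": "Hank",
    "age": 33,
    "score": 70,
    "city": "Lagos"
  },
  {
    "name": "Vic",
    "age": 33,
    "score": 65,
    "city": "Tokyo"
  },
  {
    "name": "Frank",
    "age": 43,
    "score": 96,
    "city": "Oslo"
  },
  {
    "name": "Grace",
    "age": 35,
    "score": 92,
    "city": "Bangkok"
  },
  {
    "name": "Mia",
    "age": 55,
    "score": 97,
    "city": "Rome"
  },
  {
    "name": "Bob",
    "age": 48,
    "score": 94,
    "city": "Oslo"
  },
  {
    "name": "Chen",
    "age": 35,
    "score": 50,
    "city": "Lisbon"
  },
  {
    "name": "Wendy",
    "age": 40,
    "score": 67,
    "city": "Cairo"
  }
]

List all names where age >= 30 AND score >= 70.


Checking both conditions:
  Hank (age=33, score=70) -> YES
  Vic (age=33, score=65) -> no
  Frank (age=43, score=96) -> YES
  Grace (age=35, score=92) -> YES
  Mia (age=55, score=97) -> YES
  Bob (age=48, score=94) -> YES
  Chen (age=35, score=50) -> no
  Wendy (age=40, score=67) -> no


ANSWER: Hank, Frank, Grace, Mia, Bob


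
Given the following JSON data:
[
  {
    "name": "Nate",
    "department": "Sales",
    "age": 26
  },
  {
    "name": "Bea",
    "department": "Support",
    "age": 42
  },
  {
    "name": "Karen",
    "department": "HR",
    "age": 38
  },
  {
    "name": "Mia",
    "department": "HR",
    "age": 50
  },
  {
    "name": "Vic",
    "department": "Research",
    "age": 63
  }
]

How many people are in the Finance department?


Scanning records for department = Finance
  No matches found
Count: 0

ANSWER: 0


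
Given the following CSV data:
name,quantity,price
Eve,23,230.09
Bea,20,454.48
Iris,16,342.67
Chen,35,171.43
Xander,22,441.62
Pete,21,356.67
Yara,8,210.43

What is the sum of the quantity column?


Values in 'quantity' column:
  Row 1: 23
  Row 2: 20
  Row 3: 16
  Row 4: 35
  Row 5: 22
  Row 6: 21
  Row 7: 8
Sum = 23 + 20 + 16 + 35 + 22 + 21 + 8 = 145

ANSWER: 145


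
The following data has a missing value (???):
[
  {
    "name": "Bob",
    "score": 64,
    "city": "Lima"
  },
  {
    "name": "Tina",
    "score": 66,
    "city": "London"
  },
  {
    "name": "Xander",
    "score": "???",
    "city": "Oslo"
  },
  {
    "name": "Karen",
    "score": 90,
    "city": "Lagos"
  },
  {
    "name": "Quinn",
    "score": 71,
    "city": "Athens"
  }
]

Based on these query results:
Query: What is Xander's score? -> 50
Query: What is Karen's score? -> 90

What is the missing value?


The missing value is Xander's score
From query: Xander's score = 50

ANSWER: 50


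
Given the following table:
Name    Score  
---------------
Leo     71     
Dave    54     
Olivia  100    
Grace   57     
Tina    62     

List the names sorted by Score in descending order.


Sorting by Score (descending):
  Olivia: 100
  Leo: 71
  Tina: 62
  Grace: 57
  Dave: 54


ANSWER: Olivia, Leo, Tina, Grace, Dave


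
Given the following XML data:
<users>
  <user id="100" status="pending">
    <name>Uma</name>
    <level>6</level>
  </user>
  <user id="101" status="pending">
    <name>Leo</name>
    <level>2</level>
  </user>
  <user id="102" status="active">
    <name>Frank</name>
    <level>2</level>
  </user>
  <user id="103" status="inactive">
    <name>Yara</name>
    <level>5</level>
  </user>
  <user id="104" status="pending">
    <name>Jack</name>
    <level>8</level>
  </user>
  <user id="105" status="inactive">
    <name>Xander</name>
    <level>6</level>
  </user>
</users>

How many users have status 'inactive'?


Counting users with status='inactive':
  Yara (id=103) -> MATCH
  Xander (id=105) -> MATCH
Count: 2

ANSWER: 2


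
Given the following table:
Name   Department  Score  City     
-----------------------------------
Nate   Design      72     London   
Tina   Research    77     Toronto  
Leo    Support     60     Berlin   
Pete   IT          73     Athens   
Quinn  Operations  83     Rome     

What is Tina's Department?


Row 2: Tina
Department = Research

ANSWER: Research


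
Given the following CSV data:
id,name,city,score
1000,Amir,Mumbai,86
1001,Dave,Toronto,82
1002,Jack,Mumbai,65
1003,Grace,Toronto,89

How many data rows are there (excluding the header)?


Counting rows (excluding header):
Header: id,name,city,score
Data rows: 4

ANSWER: 4


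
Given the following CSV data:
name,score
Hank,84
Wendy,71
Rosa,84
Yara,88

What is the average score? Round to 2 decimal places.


Scores: 84, 71, 84, 88
Sum = 327
Count = 4
Average = 327 / 4 = 81.75

ANSWER: 81.75


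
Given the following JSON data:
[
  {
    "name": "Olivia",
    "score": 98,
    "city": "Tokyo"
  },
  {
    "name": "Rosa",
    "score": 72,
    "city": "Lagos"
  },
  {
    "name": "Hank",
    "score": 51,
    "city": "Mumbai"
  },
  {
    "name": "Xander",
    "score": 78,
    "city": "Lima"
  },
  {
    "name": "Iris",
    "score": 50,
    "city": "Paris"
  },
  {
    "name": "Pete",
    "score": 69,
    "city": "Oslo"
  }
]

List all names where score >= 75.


Filtering records where score >= 75:
  Olivia (score=98) -> YES
  Rosa (score=72) -> no
  Hank (score=51) -> no
  Xander (score=78) -> YES
  Iris (score=50) -> no
  Pete (score=69) -> no


ANSWER: Olivia, Xander


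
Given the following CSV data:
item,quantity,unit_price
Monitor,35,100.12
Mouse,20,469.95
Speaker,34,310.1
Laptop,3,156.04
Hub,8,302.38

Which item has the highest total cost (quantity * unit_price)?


Computing row totals:
  Monitor: 3504.2
  Mouse: 9399.0
  Speaker: 10543.4
  Laptop: 468.12
  Hub: 2419.04
Maximum: Speaker (10543.4)

ANSWER: Speaker


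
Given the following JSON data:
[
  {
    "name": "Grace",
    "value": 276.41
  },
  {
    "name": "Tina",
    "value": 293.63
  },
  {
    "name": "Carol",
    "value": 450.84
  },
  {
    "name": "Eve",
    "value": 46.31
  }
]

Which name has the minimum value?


Comparing values:
  Grace: 276.41
  Tina: 293.63
  Carol: 450.84
  Eve: 46.31
Minimum: Eve (46.31)

ANSWER: Eve


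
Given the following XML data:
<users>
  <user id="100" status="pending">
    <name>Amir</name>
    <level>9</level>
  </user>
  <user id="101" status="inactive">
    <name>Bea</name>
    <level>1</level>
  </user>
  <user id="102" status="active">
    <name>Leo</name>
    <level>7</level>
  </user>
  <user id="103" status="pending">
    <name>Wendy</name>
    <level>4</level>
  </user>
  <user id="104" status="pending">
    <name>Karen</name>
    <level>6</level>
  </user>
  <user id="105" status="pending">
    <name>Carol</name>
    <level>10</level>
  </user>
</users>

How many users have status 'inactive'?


Counting users with status='inactive':
  Bea (id=101) -> MATCH
Count: 1

ANSWER: 1


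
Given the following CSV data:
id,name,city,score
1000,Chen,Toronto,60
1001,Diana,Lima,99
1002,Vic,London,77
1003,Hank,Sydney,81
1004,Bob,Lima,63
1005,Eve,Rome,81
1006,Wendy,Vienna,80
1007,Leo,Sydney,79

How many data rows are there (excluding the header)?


Counting rows (excluding header):
Header: id,name,city,score
Data rows: 8

ANSWER: 8


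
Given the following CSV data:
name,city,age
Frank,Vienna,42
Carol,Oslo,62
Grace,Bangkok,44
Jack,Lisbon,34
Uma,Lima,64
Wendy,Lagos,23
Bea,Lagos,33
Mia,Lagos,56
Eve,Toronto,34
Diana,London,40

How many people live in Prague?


Scanning city column for 'Prague':
Total matches: 0

ANSWER: 0


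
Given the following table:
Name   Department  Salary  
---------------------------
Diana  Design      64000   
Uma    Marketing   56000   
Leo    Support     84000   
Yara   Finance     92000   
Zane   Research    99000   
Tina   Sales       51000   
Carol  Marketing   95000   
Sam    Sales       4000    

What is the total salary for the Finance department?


Finance department members:
  Yara: 92000
Total = 92000 = 92000

ANSWER: 92000


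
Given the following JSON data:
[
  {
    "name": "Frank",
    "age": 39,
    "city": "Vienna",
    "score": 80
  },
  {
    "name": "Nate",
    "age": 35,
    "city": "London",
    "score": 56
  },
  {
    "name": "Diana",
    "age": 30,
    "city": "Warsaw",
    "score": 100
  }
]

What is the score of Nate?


Looking up record where name = Nate
Record index: 1
Field 'score' = 56

ANSWER: 56


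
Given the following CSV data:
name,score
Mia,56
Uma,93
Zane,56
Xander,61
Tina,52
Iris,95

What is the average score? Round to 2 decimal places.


Scores: 56, 93, 56, 61, 52, 95
Sum = 413
Count = 6
Average = 413 / 6 = 68.83

ANSWER: 68.83


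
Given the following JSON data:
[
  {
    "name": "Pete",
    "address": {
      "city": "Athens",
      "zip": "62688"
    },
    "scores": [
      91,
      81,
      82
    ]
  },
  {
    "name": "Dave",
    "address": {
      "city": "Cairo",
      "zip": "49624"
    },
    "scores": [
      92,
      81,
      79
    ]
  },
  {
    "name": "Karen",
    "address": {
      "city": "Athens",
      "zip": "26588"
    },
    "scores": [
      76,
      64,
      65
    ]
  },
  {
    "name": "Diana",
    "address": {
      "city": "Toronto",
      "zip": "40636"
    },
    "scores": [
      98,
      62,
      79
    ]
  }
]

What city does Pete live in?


Path: records[0].address.city
Value: Athens

ANSWER: Athens


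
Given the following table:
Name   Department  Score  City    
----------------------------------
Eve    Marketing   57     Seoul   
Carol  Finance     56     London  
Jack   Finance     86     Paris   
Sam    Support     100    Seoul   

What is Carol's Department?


Row 2: Carol
Department = Finance

ANSWER: Finance


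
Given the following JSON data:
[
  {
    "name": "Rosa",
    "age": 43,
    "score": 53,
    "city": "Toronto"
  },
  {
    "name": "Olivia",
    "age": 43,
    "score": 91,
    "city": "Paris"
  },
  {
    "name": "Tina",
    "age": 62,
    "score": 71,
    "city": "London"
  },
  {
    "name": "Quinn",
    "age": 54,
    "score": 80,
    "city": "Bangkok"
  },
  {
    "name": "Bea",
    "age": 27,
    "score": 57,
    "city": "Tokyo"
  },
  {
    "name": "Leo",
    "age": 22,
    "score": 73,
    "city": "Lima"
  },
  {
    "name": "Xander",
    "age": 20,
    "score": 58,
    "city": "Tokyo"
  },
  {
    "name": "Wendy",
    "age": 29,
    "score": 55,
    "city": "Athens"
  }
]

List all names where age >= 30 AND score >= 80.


Checking both conditions:
  Rosa (age=43, score=53) -> no
  Olivia (age=43, score=91) -> YES
  Tina (age=62, score=71) -> no
  Quinn (age=54, score=80) -> YES
  Bea (age=27, score=57) -> no
  Leo (age=22, score=73) -> no
  Xander (age=20, score=58) -> no
  Wendy (age=29, score=55) -> no


ANSWER: Olivia, Quinn


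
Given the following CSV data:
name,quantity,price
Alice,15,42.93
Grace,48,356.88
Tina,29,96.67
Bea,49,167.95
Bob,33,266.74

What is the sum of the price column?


Values in 'price' column:
  Row 1: 42.93
  Row 2: 356.88
  Row 3: 96.67
  Row 4: 167.95
  Row 5: 266.74
Sum = 42.93 + 356.88 + 96.67 + 167.95 + 266.74 = 931.17

ANSWER: 931.17


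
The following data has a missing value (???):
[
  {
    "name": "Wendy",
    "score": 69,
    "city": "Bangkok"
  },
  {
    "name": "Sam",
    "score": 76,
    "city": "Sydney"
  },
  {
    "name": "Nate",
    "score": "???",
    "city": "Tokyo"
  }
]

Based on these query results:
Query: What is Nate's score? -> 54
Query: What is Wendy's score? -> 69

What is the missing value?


The missing value is Nate's score
From query: Nate's score = 54

ANSWER: 54


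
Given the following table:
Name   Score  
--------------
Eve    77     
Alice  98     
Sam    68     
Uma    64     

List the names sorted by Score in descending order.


Sorting by Score (descending):
  Alice: 98
  Eve: 77
  Sam: 68
  Uma: 64


ANSWER: Alice, Eve, Sam, Uma


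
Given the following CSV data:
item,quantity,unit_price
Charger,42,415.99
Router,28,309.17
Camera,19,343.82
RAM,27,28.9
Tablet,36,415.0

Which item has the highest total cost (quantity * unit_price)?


Computing row totals:
  Charger: 17471.58
  Router: 8656.76
  Camera: 6532.58
  RAM: 780.3
  Tablet: 14940.0
Maximum: Charger (17471.58)

ANSWER: Charger


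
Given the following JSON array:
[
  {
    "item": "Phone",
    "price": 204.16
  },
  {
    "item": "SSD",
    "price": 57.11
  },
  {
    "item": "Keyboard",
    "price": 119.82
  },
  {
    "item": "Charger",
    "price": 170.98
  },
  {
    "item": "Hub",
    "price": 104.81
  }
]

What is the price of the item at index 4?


Array index 4 -> Hub
price = 104.81

ANSWER: 104.81


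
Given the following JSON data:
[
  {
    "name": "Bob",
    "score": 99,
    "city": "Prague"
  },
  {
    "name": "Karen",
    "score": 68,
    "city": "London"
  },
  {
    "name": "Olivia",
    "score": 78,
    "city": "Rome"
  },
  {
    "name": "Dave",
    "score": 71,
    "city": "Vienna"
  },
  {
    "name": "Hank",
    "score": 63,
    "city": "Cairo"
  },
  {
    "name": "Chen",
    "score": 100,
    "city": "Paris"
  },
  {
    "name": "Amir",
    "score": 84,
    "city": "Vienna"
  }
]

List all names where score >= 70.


Filtering records where score >= 70:
  Bob (score=99) -> YES
  Karen (score=68) -> no
  Olivia (score=78) -> YES
  Dave (score=71) -> YES
  Hank (score=63) -> no
  Chen (score=100) -> YES
  Amir (score=84) -> YES


ANSWER: Bob, Olivia, Dave, Chen, Amir


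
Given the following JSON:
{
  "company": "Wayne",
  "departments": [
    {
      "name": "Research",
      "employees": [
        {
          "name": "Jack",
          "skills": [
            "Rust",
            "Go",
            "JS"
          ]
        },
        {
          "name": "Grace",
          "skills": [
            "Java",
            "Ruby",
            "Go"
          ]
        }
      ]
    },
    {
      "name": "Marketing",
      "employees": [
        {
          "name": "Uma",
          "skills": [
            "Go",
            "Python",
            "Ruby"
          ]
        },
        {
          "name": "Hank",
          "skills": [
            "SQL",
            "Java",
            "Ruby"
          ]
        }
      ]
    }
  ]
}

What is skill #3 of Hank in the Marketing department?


Path: departments[1].employees[1].skills[2]
Value: Ruby

ANSWER: Ruby


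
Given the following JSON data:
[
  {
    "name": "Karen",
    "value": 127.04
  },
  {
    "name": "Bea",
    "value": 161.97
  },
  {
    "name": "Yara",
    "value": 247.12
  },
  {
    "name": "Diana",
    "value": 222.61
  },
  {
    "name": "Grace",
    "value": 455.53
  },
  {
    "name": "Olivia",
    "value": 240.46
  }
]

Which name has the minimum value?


Comparing values:
  Karen: 127.04
  Bea: 161.97
  Yara: 247.12
  Diana: 222.61
  Grace: 455.53
  Olivia: 240.46
Minimum: Karen (127.04)

ANSWER: Karen


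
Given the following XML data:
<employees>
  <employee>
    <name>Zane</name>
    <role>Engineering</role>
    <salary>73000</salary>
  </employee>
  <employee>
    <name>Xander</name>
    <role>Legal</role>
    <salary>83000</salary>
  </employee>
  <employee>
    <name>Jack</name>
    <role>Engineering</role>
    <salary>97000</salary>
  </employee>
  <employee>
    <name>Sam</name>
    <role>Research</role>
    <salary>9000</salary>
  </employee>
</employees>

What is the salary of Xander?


Searching for <employee> with <name>Xander</name>
Found at position 2
<salary>83000</salary>

ANSWER: 83000


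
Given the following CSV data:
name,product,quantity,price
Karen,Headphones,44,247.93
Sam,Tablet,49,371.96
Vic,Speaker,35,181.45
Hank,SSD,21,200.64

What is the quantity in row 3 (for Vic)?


Row 3: Vic
Column 'quantity' = 35

ANSWER: 35


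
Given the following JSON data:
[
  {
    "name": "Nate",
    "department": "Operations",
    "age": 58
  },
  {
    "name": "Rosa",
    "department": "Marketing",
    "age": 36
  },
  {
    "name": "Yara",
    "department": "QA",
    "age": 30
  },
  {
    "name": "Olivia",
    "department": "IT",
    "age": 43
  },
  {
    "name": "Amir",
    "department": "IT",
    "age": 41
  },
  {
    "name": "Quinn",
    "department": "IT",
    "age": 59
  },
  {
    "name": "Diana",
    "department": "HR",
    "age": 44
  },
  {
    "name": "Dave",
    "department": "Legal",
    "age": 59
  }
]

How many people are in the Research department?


Scanning records for department = Research
  No matches found
Count: 0

ANSWER: 0


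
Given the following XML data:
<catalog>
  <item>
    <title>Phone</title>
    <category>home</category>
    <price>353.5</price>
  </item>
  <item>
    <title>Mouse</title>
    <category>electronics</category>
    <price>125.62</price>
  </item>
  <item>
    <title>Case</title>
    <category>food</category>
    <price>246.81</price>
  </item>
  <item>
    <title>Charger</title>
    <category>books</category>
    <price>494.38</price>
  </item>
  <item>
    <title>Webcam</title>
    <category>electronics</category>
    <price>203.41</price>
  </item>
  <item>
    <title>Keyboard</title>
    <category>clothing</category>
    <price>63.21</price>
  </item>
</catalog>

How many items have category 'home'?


Scanning <item> elements for <category>home</category>:
  Item 1: Phone -> MATCH
Count: 1

ANSWER: 1


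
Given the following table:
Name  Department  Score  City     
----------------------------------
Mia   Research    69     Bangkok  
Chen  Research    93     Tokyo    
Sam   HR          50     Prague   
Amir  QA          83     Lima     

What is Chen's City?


Row 2: Chen
City = Tokyo

ANSWER: Tokyo


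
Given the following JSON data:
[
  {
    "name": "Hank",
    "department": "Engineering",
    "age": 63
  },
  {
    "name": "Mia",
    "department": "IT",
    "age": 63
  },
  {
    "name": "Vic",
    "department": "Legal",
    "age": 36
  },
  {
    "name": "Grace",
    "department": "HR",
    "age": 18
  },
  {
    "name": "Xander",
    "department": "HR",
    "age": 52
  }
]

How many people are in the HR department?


Scanning records for department = HR
  Record 3: Grace
  Record 4: Xander
Count: 2

ANSWER: 2


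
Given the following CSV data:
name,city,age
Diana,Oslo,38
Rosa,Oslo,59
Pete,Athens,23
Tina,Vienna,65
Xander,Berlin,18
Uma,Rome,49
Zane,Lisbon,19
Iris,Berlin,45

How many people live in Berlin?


Scanning city column for 'Berlin':
  Row 5: Xander -> MATCH
  Row 8: Iris -> MATCH
Total matches: 2

ANSWER: 2


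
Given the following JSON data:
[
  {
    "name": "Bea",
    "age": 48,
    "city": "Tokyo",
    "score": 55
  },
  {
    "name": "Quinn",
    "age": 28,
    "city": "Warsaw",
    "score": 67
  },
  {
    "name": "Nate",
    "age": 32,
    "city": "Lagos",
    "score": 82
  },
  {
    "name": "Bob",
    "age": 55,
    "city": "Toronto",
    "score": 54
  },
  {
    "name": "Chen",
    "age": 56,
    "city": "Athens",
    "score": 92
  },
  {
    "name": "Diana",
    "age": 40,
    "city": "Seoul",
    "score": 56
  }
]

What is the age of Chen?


Looking up record where name = Chen
Record index: 4
Field 'age' = 56

ANSWER: 56


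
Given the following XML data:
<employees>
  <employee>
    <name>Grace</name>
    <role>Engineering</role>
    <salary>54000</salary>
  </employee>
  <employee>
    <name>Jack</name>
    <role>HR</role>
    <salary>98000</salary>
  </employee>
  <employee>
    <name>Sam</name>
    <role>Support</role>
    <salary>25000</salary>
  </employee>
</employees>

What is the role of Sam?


Searching for <employee> with <name>Sam</name>
Found at position 3
<role>Support</role>

ANSWER: Support


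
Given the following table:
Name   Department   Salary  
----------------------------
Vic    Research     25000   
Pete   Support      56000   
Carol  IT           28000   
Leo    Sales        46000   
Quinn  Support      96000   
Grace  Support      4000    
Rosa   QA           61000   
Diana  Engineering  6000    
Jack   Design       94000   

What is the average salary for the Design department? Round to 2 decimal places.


Design department members:
  Jack: 94000
Sum = 94000
Count = 1
Average = 94000 / 1 = 94000.00

ANSWER: 94000.00


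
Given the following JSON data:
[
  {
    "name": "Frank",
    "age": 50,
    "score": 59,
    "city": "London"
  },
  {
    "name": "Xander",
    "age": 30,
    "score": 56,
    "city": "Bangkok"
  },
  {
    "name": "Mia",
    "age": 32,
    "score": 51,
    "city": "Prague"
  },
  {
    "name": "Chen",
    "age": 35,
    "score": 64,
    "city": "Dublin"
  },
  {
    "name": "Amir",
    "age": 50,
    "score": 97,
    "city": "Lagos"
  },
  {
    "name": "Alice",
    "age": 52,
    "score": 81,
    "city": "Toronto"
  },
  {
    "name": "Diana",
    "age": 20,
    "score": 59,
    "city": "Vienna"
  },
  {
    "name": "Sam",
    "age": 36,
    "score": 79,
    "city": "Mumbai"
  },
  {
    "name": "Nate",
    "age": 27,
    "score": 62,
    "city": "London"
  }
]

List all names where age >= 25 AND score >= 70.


Checking both conditions:
  Frank (age=50, score=59) -> no
  Xander (age=30, score=56) -> no
  Mia (age=32, score=51) -> no
  Chen (age=35, score=64) -> no
  Amir (age=50, score=97) -> YES
  Alice (age=52, score=81) -> YES
  Diana (age=20, score=59) -> no
  Sam (age=36, score=79) -> YES
  Nate (age=27, score=62) -> no


ANSWER: Amir, Alice, Sam


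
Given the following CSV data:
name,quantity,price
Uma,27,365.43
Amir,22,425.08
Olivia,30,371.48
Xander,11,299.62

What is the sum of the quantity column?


Values in 'quantity' column:
  Row 1: 27
  Row 2: 22
  Row 3: 30
  Row 4: 11
Sum = 27 + 22 + 30 + 11 = 90

ANSWER: 90


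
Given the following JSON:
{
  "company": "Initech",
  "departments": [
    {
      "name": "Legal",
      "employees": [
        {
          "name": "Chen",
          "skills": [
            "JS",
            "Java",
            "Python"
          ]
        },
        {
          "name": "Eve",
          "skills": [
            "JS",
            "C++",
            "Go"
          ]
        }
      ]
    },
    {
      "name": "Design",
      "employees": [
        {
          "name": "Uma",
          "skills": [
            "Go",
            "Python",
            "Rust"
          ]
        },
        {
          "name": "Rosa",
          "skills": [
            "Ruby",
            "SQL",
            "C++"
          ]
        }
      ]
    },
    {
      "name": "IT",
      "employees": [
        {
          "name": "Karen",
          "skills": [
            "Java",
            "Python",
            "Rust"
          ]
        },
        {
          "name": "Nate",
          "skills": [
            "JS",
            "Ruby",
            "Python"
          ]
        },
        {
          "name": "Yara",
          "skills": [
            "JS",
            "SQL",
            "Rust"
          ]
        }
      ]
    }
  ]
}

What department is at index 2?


Path: departments[2].name
Value: IT

ANSWER: IT


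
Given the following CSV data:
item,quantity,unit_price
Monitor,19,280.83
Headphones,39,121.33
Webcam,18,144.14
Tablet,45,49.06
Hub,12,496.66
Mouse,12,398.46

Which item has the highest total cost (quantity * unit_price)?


Computing row totals:
  Monitor: 5335.77
  Headphones: 4731.87
  Webcam: 2594.52
  Tablet: 2207.7
  Hub: 5959.92
  Mouse: 4781.52
Maximum: Hub (5959.92)

ANSWER: Hub


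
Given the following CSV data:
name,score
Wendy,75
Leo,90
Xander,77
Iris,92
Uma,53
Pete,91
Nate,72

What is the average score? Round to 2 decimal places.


Scores: 75, 90, 77, 92, 53, 91, 72
Sum = 550
Count = 7
Average = 550 / 7 = 78.57

ANSWER: 78.57


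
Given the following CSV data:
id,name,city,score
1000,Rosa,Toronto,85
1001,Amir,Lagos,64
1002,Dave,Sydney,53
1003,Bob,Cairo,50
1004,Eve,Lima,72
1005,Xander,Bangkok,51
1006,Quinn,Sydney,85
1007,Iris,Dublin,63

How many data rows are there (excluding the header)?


Counting rows (excluding header):
Header: id,name,city,score
Data rows: 8

ANSWER: 8


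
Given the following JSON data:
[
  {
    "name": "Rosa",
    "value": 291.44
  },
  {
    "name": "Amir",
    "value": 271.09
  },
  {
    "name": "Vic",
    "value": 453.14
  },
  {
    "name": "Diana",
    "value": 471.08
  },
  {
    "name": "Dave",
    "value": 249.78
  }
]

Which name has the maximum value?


Comparing values:
  Rosa: 291.44
  Amir: 271.09
  Vic: 453.14
  Diana: 471.08
  Dave: 249.78
Maximum: Diana (471.08)

ANSWER: Diana


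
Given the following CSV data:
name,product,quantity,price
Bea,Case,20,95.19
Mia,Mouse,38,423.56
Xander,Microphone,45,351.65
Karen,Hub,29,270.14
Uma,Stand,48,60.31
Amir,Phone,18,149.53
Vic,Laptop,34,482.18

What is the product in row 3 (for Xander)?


Row 3: Xander
Column 'product' = Microphone

ANSWER: Microphone


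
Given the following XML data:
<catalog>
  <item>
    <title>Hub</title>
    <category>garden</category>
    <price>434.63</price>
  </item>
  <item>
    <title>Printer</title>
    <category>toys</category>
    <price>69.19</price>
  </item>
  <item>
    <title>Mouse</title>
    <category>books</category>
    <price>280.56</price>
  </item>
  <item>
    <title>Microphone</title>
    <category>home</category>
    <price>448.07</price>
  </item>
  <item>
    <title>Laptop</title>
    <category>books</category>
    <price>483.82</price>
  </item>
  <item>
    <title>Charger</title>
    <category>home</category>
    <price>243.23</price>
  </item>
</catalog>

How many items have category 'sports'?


Scanning <item> elements for <category>sports</category>:
Count: 0

ANSWER: 0
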